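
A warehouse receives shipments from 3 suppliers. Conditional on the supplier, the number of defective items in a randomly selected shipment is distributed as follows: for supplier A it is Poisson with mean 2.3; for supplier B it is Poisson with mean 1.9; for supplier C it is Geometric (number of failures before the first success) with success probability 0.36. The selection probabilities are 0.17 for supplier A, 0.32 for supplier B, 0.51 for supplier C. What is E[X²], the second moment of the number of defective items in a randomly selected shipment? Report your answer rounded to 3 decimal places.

7.184

For each component E[X²] = Var + (mean)², giving A: 7.59; B: 5.51; C: 8.09877.
Overall E[X²] = 0.17·7.59 + 0.32·5.51 + 0.51·8.09877 = 7.18387.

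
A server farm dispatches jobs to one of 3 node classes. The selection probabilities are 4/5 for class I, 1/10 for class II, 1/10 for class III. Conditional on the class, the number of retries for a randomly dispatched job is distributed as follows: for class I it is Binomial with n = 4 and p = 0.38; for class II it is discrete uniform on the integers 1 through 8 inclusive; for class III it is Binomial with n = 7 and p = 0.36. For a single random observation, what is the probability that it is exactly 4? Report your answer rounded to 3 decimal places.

Conditional on each class, P(X = 4): I: 0.0208514; II: 0.125; III: 0.154105.
By total probability, P(X = 4) = 0.8·0.0208514 + 0.1·0.125 + 0.1·0.154105 = 0.0445916.

0.045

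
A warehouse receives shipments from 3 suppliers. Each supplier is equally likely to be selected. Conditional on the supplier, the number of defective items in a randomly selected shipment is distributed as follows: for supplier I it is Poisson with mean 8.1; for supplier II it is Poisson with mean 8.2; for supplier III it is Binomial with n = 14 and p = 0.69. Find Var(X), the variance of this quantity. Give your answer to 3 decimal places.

Per component, I: μ=8.1, E[X²]=73.71; II: μ=8.2, E[X²]=75.44; III: μ=9.66, E[X²]=96.3102.
E[X] = 0.333333·8.1 + 0.333333·8.2 + 0.333333·9.66 = 8.65333.
E[X²] = 0.333333·73.71 + 0.333333·75.44 + 0.333333·96.3102 = 81.8201.
Var(X) = E[X²] − (E[X])² = 81.8201 − 74.8802 = 6.93989.

6.940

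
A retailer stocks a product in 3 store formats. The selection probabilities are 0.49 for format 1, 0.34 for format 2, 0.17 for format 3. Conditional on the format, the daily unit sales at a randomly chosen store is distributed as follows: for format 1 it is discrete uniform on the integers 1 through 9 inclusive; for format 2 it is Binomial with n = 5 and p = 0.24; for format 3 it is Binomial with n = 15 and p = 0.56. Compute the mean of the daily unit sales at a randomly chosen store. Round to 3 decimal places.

4.286

Component means — 1: 5; 2: 1.2; 3: 8.4.
E[X] = 0.49·5 + 0.34·1.2 + 0.17·8.4 = 4.286.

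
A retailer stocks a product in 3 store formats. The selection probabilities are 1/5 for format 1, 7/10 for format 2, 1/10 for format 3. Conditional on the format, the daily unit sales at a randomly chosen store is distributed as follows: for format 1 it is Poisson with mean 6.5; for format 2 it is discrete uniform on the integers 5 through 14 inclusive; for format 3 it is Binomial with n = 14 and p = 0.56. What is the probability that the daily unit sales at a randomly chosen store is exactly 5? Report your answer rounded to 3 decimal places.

Conditional on each format, P(X = 5): 1: 0.145369; 2: 0.1; 3: 0.068152.
By total probability, P(X = 5) = 0.2·0.145369 + 0.7·0.1 + 0.1·0.068152 = 0.105889.

0.106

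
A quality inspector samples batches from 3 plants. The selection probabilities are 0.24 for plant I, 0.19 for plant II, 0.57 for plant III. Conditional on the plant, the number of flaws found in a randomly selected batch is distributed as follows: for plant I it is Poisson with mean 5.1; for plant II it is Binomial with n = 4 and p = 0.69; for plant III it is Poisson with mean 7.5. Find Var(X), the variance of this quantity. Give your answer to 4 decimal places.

9.1325

Per component, I: μ=5.1, E[X²]=31.11; II: μ=2.76, E[X²]=8.4732; III: μ=7.5, E[X²]=63.75.
E[X] = 0.24·5.1 + 0.19·2.76 + 0.57·7.5 = 6.0234.
E[X²] = 0.24·31.11 + 0.19·8.4732 + 0.57·63.75 = 45.4138.
Var(X) = E[X²] − (E[X])² = 45.4138 − 36.2813 = 9.13246.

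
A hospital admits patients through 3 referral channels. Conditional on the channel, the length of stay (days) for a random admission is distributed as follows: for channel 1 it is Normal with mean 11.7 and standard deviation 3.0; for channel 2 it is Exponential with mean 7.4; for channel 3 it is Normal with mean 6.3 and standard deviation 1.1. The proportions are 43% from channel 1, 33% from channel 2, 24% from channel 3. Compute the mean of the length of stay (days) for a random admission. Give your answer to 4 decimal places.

8.9850

Component means — 1: 11.7; 2: 7.4; 3: 6.3.
E[X] = 0.43·11.7 + 0.33·7.4 + 0.24·6.3 = 8.985.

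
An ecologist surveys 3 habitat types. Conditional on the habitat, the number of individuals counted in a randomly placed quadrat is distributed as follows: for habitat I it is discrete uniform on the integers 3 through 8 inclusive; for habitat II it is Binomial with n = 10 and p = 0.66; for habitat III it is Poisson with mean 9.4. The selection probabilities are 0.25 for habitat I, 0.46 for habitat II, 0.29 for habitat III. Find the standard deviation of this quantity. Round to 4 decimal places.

2.6029

Per component, I: μ=5.5, E[X²]=33.1667; II: μ=6.6, E[X²]=45.804; III: μ=9.4, E[X²]=97.76.
E[X] = 0.25·5.5 + 0.46·6.6 + 0.29·9.4 = 7.137.
E[X²] = 0.25·33.1667 + 0.46·45.804 + 0.29·97.76 = 57.7119.
Var(X) = E[X²] − (E[X])² = 57.7119 − 50.9368 = 6.77514.
SD(X) = √6.77514 = 2.60291.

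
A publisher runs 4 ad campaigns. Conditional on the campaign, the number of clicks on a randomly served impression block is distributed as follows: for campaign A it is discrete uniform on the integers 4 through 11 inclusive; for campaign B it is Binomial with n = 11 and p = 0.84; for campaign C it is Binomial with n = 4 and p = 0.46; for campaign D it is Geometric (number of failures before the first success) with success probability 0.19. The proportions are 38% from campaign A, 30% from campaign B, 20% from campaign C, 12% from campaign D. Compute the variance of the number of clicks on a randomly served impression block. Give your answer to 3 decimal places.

12.906

Per component, A: μ=7.5, E[X²]=61.5; B: μ=9.24, E[X²]=86.856; C: μ=1.84, E[X²]=4.3792; D: μ=4.26316, E[X²]=40.6122.
E[X] = 0.38·7.5 + 0.3·9.24 + 0.2·1.84 + 0.12·4.26316 = 6.50158.
E[X²] = 0.38·61.5 + 0.3·86.856 + 0.2·4.3792 + 0.12·40.6122 = 55.1761.
Var(X) = E[X²] − (E[X])² = 55.1761 − 42.2705 = 12.9056.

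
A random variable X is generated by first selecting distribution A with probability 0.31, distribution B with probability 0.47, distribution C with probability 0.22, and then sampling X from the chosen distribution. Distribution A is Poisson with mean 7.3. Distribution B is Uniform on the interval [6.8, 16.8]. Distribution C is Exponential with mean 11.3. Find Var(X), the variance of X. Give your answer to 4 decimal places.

Per component, A: μ=7.3, E[X²]=60.59; B: μ=11.8, E[X²]=147.573; C: μ=11.3, E[X²]=255.38.
E[X] = 0.31·7.3 + 0.47·11.8 + 0.22·11.3 = 10.295.
E[X²] = 0.31·60.59 + 0.47·147.573 + 0.22·255.38 = 144.326.
Var(X) = E[X²] − (E[X])² = 144.326 − 105.987 = 38.3389.

38.3389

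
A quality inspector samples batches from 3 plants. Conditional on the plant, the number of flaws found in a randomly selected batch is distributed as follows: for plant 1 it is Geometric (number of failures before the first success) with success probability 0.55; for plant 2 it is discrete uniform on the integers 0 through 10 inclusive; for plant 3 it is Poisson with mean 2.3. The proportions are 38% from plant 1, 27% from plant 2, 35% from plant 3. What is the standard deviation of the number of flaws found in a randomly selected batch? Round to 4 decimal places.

Per component, 1: μ=0.818182, E[X²]=2.15702; 2: μ=5, E[X²]=35; 3: μ=2.3, E[X²]=7.59.
E[X] = 0.38·0.818182 + 0.27·5 + 0.35·2.3 = 2.46591.
E[X²] = 0.38·2.15702 + 0.27·35 + 0.35·7.59 = 12.9262.
Var(X) = E[X²] − (E[X])² = 12.9262 − 6.08071 = 6.84546.
SD(X) = √6.84546 = 2.61638.

2.6164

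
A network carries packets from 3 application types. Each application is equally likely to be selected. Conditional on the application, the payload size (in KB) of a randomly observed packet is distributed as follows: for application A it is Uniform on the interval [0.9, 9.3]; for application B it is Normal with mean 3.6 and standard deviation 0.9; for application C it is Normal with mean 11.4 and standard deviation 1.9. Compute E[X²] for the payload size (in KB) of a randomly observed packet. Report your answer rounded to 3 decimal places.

For each component E[X²] = Var + (mean)², giving A: 31.89; B: 13.77; C: 133.57.
Overall E[X²] = 0.333333·31.89 + 0.333333·13.77 + 0.333333·133.57 = 59.7433.

59.743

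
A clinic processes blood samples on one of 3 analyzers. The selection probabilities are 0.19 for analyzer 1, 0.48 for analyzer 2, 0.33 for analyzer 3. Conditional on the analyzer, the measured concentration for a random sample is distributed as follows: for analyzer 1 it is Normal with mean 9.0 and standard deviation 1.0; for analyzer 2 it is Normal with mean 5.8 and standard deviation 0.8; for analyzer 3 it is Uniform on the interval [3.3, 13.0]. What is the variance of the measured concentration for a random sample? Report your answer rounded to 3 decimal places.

Per component, 1: μ=9, E[X²]=82; 2: μ=5.8, E[X²]=34.28; 3: μ=8.15, E[X²]=74.2633.
E[X] = 0.19·9 + 0.48·5.8 + 0.33·8.15 = 7.1835.
E[X²] = 0.19·82 + 0.48·34.28 + 0.33·74.2633 = 56.5413.
Var(X) = E[X²] − (E[X])² = 56.5413 − 51.6027 = 4.93863.

4.939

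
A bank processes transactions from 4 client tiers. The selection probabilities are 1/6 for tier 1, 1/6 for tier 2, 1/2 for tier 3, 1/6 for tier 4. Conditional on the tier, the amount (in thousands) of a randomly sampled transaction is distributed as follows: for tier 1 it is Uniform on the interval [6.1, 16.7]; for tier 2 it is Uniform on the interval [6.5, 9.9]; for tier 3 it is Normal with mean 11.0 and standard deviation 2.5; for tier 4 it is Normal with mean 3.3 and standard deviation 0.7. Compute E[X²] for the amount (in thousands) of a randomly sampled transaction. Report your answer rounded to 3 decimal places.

For each component E[X²] = Var + (mean)², giving 1: 139.323; 2: 68.2033; 3: 127.25; 4: 11.38.
Overall E[X²] = 0.166667·139.323 + 0.166667·68.2033 + 0.5·127.25 + 0.166667·11.38 = 100.109.

100.109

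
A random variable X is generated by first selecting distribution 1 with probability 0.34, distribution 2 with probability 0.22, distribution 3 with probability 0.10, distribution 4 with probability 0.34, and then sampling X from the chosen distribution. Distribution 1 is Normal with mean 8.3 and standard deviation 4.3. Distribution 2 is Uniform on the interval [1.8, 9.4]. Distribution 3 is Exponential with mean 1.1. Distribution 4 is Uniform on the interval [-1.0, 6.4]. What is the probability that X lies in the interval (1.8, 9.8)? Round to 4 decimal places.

Conditional on each component, P(1.8 < X < 9.8): 1: 0.57108; 2: 1; 3: 0.194552; 4: 0.621622.
By total probability, P(1.8 < X < 9.8) = 0.34·0.57108 + 0.22·1 + 0.1·0.194552 + 0.34·0.621622 = 0.644974.

0.6450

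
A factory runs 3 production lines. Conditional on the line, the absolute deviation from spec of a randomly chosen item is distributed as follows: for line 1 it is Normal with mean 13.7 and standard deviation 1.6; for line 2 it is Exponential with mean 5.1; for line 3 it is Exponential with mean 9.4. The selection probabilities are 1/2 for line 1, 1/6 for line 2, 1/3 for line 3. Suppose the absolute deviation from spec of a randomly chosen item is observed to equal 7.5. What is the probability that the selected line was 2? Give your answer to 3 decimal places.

0.319

Likelihoods f(7.5 | ·): 1: 0.000136832; 2: 0.0450569; 3: 0.0479028.
Posterior ∝ prior × likelihood. Numerator for 2: 0.166667·0.0450569 = 0.00750949.
Normalizing constant: 0.5·0.000136832 + 0.166667·0.0450569 + 0.333333·0.0479028 = 0.0235455.
P(2 | observation) = 0.00750949 / 0.0235455 = 0.318935.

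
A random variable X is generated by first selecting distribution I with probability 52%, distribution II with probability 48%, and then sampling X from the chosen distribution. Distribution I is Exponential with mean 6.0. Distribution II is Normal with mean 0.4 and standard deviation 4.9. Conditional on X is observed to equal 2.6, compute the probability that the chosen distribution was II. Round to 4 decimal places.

0.3861

Likelihoods f(2.6 | ·): I: 0.108057; II: 0.0736107.
Posterior ∝ prior × likelihood. Numerator for II: 0.48·0.0736107 = 0.0353331.
Normalizing constant: 0.52·0.108057 + 0.48·0.0736107 = 0.091523.
P(II | observation) = 0.0353331 / 0.091523 = 0.386057.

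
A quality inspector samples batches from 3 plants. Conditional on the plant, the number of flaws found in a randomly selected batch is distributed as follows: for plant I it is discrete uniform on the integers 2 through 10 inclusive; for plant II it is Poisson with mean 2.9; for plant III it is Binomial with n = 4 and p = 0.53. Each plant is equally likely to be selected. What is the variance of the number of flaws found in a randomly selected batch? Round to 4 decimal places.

Per component, I: μ=6, E[X²]=42.6667; II: μ=2.9, E[X²]=11.31; III: μ=2.12, E[X²]=5.4908.
E[X] = 0.333333·6 + 0.333333·2.9 + 0.333333·2.12 = 3.67333.
E[X²] = 0.333333·42.6667 + 0.333333·11.31 + 0.333333·5.4908 = 19.8225.
Var(X) = E[X²] − (E[X])² = 19.8225 − 13.4934 = 6.32911.

6.3291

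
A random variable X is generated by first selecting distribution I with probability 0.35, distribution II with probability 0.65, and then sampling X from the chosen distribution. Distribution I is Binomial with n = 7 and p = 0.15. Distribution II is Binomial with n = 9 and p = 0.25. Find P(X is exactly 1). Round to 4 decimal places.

0.2850

Conditional on each component, P(X = 1): I: 0.396007; II: 0.225254.
By total probability, P(X = 1) = 0.35·0.396007 + 0.65·0.225254 = 0.285018.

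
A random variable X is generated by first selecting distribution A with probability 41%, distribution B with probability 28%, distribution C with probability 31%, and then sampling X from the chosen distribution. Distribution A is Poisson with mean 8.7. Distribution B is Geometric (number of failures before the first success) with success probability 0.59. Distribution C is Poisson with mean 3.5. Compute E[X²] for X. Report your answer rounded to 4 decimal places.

For each component E[X²] = Var + (mean)², giving A: 84.39; B: 1.66073; C: 15.75.
Overall E[X²] = 0.41·84.39 + 0.28·1.66073 + 0.31·15.75 = 39.9474.

39.9474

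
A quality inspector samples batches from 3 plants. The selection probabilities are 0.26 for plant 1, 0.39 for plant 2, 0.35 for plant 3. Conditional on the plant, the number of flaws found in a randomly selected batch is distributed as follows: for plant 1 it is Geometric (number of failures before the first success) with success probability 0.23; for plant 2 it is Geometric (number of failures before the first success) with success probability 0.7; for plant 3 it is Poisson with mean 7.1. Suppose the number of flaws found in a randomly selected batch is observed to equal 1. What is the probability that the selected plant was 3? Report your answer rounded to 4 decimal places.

0.0158

Likelihoods P(X=1 | ·): 1: 0.1771; 2: 0.21; 3: 0.00585824.
Posterior ∝ prior × likelihood. Numerator for 3: 0.35·0.00585824 = 0.00205039.
Normalizing constant: 0.26·0.1771 + 0.39·0.21 + 0.35·0.00585824 = 0.129996.
P(3 | observation) = 0.00205039 / 0.129996 = 0.0157726.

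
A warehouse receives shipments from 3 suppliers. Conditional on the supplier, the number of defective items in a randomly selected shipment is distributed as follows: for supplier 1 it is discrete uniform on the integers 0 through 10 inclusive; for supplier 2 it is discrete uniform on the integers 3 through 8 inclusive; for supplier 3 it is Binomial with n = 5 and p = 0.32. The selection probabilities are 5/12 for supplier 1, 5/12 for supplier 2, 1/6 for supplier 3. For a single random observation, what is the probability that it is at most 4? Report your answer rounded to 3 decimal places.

Conditional on each supplier, P(X ≤ 4): 1: 0.454545; 2: 0.333333; 3: 0.996645.
By total probability, P(X ≤ 4) = 0.416667·0.454545 + 0.416667·0.333333 + 0.166667·0.996645 = 0.49439.

0.494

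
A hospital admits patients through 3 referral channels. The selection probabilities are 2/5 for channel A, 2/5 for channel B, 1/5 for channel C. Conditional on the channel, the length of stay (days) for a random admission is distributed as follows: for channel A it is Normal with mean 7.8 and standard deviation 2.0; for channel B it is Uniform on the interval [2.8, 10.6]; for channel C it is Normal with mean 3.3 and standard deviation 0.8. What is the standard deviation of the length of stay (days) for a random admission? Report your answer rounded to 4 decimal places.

Per component, A: μ=7.8, E[X²]=64.84; B: μ=6.7, E[X²]=49.96; C: μ=3.3, E[X²]=11.53.
E[X] = 0.4·7.8 + 0.4·6.7 + 0.2·3.3 = 6.46.
E[X²] = 0.4·64.84 + 0.4·49.96 + 0.2·11.53 = 48.226.
Var(X) = E[X²] − (E[X])² = 48.226 − 41.7316 = 6.4944.
SD(X) = √6.4944 = 2.54841.

2.5484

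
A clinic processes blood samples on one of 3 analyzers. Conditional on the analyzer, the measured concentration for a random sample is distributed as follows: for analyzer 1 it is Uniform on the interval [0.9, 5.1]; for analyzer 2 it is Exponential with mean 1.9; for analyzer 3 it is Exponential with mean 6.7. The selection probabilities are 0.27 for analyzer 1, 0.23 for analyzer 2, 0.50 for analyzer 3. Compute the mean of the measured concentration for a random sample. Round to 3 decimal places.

Component means — 1: 3; 2: 1.9; 3: 6.7.
E[X] = 0.27·3 + 0.23·1.9 + 0.5·6.7 = 4.597.

4.597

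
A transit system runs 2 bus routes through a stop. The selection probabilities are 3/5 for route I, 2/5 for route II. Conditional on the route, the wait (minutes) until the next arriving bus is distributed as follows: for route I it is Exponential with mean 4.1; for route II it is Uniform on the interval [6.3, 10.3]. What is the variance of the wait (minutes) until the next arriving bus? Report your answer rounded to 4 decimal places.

Per component, I: μ=4.1, E[X²]=33.62; II: μ=8.3, E[X²]=70.2233.
E[X] = 0.6·4.1 + 0.4·8.3 = 5.78.
E[X²] = 0.6·33.62 + 0.4·70.2233 = 48.2613.
Var(X) = E[X²] − (E[X])² = 48.2613 − 33.4084 = 14.8529.

14.8529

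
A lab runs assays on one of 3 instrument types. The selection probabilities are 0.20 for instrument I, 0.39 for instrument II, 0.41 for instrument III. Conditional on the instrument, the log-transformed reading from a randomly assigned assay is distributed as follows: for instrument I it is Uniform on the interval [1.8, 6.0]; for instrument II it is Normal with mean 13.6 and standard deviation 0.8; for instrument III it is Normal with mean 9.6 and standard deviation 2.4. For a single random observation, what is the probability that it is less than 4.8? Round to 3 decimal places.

Conditional on each instrument, P(X < 4.8): I: 0.714286; II: 0; III: 0.0227501.
By total probability, P(X < 4.8) = 0.2·0.714286 + 0.39·0 + 0.41·0.0227501 = 0.152185.

0.152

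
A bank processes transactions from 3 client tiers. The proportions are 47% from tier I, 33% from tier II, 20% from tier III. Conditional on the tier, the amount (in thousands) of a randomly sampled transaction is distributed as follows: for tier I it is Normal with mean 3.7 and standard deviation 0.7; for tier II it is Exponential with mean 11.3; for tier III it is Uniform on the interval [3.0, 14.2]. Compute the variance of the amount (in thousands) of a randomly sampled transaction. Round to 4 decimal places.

Per component, I: μ=3.7, E[X²]=14.18; II: μ=11.3, E[X²]=255.38; III: μ=8.6, E[X²]=84.4133.
E[X] = 0.47·3.7 + 0.33·11.3 + 0.2·8.6 = 7.188.
E[X²] = 0.47·14.18 + 0.33·255.38 + 0.2·84.4133 = 107.823.
Var(X) = E[X²] − (E[X])² = 107.823 − 51.6673 = 56.1553.

56.1553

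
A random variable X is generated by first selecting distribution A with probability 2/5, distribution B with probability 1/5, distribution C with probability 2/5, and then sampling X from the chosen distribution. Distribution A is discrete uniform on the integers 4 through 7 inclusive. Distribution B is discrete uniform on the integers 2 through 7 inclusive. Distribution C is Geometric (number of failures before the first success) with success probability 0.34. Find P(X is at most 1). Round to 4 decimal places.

Conditional on each component, P(X ≤ 1): A: 0; B: 0; C: 0.5644.
By total probability, P(X ≤ 1) = 0.4·0 + 0.2·0 + 0.4·0.5644 = 0.22576.

0.2258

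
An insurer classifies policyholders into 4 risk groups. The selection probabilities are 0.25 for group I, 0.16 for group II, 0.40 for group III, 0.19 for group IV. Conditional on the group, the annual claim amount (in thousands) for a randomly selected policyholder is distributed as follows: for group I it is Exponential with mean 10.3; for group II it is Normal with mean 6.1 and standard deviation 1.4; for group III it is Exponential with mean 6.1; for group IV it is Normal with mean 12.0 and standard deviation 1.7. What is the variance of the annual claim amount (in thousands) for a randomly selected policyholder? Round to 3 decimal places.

48.580

Per component, I: μ=10.3, E[X²]=212.18; II: μ=6.1, E[X²]=39.17; III: μ=6.1, E[X²]=74.42; IV: μ=12, E[X²]=146.89.
E[X] = 0.25·10.3 + 0.16·6.1 + 0.4·6.1 + 0.19·12 = 8.271.
E[X²] = 0.25·212.18 + 0.16·39.17 + 0.4·74.42 + 0.19·146.89 = 116.989.
Var(X) = E[X²] − (E[X])² = 116.989 − 68.4094 = 48.5799.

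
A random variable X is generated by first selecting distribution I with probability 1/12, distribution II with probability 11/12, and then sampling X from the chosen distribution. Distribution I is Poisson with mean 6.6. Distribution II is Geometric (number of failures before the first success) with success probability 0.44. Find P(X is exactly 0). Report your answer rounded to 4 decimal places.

Conditional on each component, P(X = 0): I: 0.00136037; II: 0.44.
By total probability, P(X = 0) = 0.0833333·0.00136037 + 0.916667·0.44 = 0.403447.

0.4034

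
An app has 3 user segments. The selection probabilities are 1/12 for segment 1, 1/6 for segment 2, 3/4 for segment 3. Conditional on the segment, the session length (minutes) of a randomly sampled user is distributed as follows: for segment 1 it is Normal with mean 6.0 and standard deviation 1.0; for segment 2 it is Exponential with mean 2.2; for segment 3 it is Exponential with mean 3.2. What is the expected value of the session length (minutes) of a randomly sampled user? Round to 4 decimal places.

3.2667

Component means — 1: 6; 2: 2.2; 3: 3.2.
E[X] = 0.0833333·6 + 0.166667·2.2 + 0.75·3.2 = 3.26667.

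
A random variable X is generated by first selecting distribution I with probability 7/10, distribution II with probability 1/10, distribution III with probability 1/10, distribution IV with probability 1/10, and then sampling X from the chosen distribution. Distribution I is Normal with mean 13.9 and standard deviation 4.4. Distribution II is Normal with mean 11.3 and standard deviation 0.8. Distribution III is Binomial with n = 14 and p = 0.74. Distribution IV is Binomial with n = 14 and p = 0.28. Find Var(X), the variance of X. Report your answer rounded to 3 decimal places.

Per component, I: μ=13.9, E[X²]=212.57; II: μ=11.3, E[X²]=128.33; III: μ=10.36, E[X²]=110.023; IV: μ=3.92, E[X²]=18.1888.
E[X] = 0.7·13.9 + 0.1·11.3 + 0.1·10.36 + 0.1·3.92 = 12.288.
E[X²] = 0.7·212.57 + 0.1·128.33 + 0.1·110.023 + 0.1·18.1888 = 174.453.
Var(X) = E[X²] − (E[X])² = 174.453 − 150.995 = 23.4583.

23.458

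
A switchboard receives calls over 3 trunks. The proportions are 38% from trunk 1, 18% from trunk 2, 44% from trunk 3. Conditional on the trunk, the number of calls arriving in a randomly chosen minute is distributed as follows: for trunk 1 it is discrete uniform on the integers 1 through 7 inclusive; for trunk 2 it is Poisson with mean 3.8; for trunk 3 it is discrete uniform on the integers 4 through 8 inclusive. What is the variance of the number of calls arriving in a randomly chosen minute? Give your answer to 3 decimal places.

4.139

Per component, 1: μ=4, E[X²]=20; 2: μ=3.8, E[X²]=18.24; 3: μ=6, E[X²]=38.
E[X] = 0.38·4 + 0.18·3.8 + 0.44·6 = 4.844.
E[X²] = 0.38·20 + 0.18·18.24 + 0.44·38 = 27.6032.
Var(X) = E[X²] − (E[X])² = 27.6032 − 23.4643 = 4.13886.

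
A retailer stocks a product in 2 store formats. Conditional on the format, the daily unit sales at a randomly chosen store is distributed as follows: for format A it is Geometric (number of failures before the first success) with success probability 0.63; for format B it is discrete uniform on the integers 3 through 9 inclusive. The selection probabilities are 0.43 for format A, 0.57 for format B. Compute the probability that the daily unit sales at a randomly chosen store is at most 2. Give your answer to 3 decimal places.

0.408

Conditional on each format, P(X ≤ 2): A: 0.949347; B: 0.
By total probability, P(X ≤ 2) = 0.43·0.949347 + 0.57·0 = 0.408219.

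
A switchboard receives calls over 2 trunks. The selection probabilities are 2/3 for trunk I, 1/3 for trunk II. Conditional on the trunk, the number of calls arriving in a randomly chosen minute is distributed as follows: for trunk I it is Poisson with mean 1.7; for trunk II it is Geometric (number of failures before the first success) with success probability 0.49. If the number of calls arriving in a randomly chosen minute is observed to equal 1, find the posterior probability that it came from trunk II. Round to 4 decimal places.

Likelihoods P(X=1 | ·): I: 0.310562; II: 0.2499.
Posterior ∝ prior × likelihood. Numerator for II: 0.333333·0.2499 = 0.0833.
Normalizing constant: 0.666667·0.310562 + 0.333333·0.2499 = 0.290341.
P(II | observation) = 0.0833 / 0.290341 = 0.286904.

0.2869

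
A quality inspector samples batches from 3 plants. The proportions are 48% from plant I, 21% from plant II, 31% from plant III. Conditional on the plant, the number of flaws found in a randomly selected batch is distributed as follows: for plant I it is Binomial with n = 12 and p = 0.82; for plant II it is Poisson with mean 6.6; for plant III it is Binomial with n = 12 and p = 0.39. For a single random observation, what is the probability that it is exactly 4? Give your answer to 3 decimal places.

0.091

Conditional on each plant, P(X = 4): I: 0.000246627; II: 0.107553; III: 0.219534.
By total probability, P(X = 4) = 0.48·0.000246627 + 0.21·0.107553 + 0.31·0.219534 = 0.09076.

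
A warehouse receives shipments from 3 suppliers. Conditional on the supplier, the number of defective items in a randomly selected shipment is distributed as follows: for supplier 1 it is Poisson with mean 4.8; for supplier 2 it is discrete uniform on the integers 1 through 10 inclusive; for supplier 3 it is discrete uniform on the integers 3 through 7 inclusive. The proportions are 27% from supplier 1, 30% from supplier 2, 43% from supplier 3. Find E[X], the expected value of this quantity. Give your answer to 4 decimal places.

5.0960

Component means — 1: 4.8; 2: 5.5; 3: 5.
E[X] = 0.27·4.8 + 0.3·5.5 + 0.43·5 = 5.096.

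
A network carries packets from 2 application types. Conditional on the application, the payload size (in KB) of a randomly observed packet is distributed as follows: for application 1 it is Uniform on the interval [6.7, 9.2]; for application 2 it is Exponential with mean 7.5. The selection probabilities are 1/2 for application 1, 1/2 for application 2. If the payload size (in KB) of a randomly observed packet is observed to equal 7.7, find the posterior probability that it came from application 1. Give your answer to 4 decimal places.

Likelihoods f(7.7 | ·): 1: 0.4; 2: 0.0477599.
Posterior ∝ prior × likelihood. Numerator for 1: 0.5·0.4 = 0.2.
Normalizing constant: 0.5·0.4 + 0.5·0.0477599 = 0.22388.
P(1 | observation) = 0.2 / 0.22388 = 0.893336.

0.8933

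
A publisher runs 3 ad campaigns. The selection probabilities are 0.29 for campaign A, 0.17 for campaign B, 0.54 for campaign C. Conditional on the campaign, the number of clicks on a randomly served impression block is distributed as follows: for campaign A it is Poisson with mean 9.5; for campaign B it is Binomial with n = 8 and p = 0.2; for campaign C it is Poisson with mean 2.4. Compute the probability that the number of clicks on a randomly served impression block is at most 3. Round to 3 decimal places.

0.585

Conditional on each campaign, P(X ≤ 3): A: 0.0148596; B: 0.943718; C: 0.778723.
By total probability, P(X ≤ 3) = 0.29·0.0148596 + 0.17·0.943718 + 0.54·0.778723 = 0.585252.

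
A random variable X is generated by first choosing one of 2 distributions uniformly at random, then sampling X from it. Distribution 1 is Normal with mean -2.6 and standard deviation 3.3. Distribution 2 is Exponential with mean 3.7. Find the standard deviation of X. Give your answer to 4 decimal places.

Per component, 1: μ=-2.6, E[X²]=17.65; 2: μ=3.7, E[X²]=27.38.
E[X] = 0.5·-2.6 + 0.5·3.7 = 0.55.
E[X²] = 0.5·17.65 + 0.5·27.38 = 22.515.
Var(X) = E[X²] − (E[X])² = 22.515 − 0.3025 = 22.2125.
SD(X) = √22.2125 = 4.71301.

4.7130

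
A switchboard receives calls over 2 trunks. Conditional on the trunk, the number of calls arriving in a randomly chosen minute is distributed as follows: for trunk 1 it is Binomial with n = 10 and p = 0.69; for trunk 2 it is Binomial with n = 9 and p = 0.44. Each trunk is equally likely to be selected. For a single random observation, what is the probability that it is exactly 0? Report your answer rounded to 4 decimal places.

Conditional on each trunk, P(X = 0): 1: 8.19628e-06; 2: 0.00541617.
By total probability, P(X = 0) = 0.5·8.19628e-06 + 0.5·0.00541617 = 0.00271218.

0.0027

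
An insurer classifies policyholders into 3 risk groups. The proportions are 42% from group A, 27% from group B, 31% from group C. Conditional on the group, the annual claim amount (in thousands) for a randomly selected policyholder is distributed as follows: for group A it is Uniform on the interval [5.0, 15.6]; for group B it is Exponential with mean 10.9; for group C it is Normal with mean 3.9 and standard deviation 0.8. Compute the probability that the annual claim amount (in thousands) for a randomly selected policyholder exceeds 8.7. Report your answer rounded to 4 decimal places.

Conditional on each group, P(X > 8.7): A: 0.650943; B: 0.450154; C: 9.86588e-10.
By total probability, P(X > 8.7) = 0.42·0.650943 + 0.27·0.450154 + 0.31·9.86588e-10 = 0.394938.

0.3949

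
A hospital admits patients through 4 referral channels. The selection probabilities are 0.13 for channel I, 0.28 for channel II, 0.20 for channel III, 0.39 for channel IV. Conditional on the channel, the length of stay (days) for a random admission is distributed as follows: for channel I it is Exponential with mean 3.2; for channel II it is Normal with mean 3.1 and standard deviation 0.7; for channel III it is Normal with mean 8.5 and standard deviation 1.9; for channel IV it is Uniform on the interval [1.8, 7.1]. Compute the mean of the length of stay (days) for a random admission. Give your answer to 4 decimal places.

4.7195

Component means — I: 3.2; II: 3.1; III: 8.5; IV: 4.45.
E[X] = 0.13·3.2 + 0.28·3.1 + 0.2·8.5 + 0.39·4.45 = 4.7195.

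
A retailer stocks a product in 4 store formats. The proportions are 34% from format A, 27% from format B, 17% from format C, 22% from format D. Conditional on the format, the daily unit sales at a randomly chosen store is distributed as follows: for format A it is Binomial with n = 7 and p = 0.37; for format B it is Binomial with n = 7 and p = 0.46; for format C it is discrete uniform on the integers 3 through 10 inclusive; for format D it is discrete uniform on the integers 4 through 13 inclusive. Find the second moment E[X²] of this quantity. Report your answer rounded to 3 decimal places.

31.889

For each component E[X²] = Var + (mean)², giving A: 8.3398; B: 12.1072; C: 47.5; D: 80.5.
Overall E[X²] = 0.34·8.3398 + 0.27·12.1072 + 0.17·47.5 + 0.22·80.5 = 31.8895.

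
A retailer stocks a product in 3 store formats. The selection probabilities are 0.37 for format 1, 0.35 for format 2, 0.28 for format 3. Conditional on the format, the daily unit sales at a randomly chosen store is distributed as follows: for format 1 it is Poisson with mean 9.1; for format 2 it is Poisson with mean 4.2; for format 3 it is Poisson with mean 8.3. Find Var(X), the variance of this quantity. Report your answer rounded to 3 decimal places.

Per component, 1: μ=9.1, E[X²]=91.91; 2: μ=4.2, E[X²]=21.84; 3: μ=8.3, E[X²]=77.19.
E[X] = 0.37·9.1 + 0.35·4.2 + 0.28·8.3 = 7.161.
E[X²] = 0.37·91.91 + 0.35·21.84 + 0.28·77.19 = 63.2639.
Var(X) = E[X²] − (E[X])² = 63.2639 − 51.2799 = 11.984.

11.984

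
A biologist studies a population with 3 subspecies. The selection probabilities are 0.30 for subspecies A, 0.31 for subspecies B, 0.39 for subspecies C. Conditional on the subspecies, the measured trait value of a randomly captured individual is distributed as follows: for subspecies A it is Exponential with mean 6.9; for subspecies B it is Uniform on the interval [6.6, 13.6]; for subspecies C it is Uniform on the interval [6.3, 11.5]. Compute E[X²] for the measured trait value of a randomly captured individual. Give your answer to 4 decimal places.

93.2256

For each component E[X²] = Var + (mean)², giving A: 95.22; B: 106.093; C: 81.4633.
Overall E[X²] = 0.3·95.22 + 0.31·106.093 + 0.39·81.4633 = 93.2256.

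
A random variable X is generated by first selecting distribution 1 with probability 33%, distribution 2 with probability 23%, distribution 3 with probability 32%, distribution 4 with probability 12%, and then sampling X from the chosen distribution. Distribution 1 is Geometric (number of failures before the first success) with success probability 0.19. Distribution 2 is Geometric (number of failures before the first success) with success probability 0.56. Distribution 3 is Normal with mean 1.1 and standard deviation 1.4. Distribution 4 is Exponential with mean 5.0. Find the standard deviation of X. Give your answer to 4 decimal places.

Per component, 1: μ=4.26316, E[X²]=40.6122; 2: μ=0.785714, E[X²]=2.02041; 3: μ=1.1, E[X²]=3.17; 4: μ=5, E[X²]=50.
E[X] = 0.33·4.26316 + 0.23·0.785714 + 0.32·1.1 + 0.12·5 = 2.53956.
E[X²] = 0.33·40.6122 + 0.23·2.02041 + 0.32·3.17 + 0.12·50 = 20.8811.
Var(X) = E[X²] − (E[X])² = 20.8811 − 6.44935 = 14.4318.
SD(X) = √14.4318 = 3.79892.

3.7989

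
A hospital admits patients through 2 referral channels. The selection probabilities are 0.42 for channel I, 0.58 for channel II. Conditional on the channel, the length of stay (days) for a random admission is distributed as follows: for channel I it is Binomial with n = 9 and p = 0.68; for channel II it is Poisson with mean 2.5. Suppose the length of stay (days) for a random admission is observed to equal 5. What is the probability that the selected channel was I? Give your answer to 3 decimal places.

0.676

Likelihoods P(X=5 | ·): I: 0.192095; II: 0.0668009.
Posterior ∝ prior × likelihood. Numerator for I: 0.42·0.192095 = 0.0806797.
Normalizing constant: 0.42·0.192095 + 0.58·0.0668009 = 0.119424.
P(I | observation) = 0.0806797 / 0.119424 = 0.675572.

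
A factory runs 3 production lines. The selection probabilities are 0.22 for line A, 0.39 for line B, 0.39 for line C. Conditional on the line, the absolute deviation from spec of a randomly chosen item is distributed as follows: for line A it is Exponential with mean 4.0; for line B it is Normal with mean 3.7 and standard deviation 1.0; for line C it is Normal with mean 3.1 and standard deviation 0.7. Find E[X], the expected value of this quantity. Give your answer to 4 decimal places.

3.5320

Component means — A: 4; B: 3.7; C: 3.1.
E[X] = 0.22·4 + 0.39·3.7 + 0.39·3.1 = 3.532.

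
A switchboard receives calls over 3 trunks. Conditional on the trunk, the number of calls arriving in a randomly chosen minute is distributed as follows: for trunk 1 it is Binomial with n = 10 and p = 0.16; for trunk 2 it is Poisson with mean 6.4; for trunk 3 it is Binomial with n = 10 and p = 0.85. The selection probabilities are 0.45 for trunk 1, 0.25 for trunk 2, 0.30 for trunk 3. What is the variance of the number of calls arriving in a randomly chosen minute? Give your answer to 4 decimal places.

Per component, 1: μ=1.6, E[X²]=3.904; 2: μ=6.4, E[X²]=47.36; 3: μ=8.5, E[X²]=73.525.
E[X] = 0.45·1.6 + 0.25·6.4 + 0.3·8.5 = 4.87.
E[X²] = 0.45·3.904 + 0.25·47.36 + 0.3·73.525 = 35.6543.
Var(X) = E[X²] − (E[X])² = 35.6543 − 23.7169 = 11.9374.

11.9374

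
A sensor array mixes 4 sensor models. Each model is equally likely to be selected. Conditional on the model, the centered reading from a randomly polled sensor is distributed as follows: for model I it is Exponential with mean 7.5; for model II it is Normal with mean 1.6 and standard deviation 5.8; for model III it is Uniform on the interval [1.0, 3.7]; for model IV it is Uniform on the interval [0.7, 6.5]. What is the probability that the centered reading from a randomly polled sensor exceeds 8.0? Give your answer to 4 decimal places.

0.1198

Conditional on each model, P(X > 8.0): I: 0.344154; II: 0.134916; III: 0; IV: 0.
By total probability, P(X > 8.0) = 0.25·0.344154 + 0.25·0.134916 + 0.25·0 + 0.25·0 = 0.119768.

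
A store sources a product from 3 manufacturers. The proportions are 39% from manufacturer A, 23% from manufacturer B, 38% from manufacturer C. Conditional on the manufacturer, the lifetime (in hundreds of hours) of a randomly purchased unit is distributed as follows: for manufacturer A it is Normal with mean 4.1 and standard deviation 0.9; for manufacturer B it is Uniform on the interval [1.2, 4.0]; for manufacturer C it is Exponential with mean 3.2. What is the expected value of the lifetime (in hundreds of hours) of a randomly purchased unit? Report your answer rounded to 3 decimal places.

Component means — A: 4.1; B: 2.6; C: 3.2.
E[X] = 0.39·4.1 + 0.23·2.6 + 0.38·3.2 = 3.413.

3.413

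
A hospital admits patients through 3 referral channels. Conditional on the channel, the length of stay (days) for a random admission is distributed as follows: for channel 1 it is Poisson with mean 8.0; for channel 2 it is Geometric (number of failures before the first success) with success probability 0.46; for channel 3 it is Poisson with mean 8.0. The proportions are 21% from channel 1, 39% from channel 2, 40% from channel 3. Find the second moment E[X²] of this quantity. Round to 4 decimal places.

For each component E[X²] = Var + (mean)², giving 1: 72; 2: 3.93006; 3: 72.
Overall E[X²] = 0.21·72 + 0.39·3.93006 + 0.4·72 = 45.4527.

45.4527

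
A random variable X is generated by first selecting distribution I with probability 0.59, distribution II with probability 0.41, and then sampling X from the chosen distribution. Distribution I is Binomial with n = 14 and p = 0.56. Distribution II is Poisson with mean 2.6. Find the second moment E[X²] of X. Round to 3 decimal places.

For each component E[X²] = Var + (mean)², giving I: 64.9152; II: 9.36.
Overall E[X²] = 0.59·64.9152 + 0.41·9.36 = 42.1376.

42.138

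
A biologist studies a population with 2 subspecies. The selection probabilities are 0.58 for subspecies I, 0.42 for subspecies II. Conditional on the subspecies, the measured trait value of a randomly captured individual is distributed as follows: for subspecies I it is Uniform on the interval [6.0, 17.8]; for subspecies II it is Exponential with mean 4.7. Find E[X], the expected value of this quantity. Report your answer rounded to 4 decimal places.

8.8760

Component means — I: 11.9; II: 4.7.
E[X] = 0.58·11.9 + 0.42·4.7 = 8.876.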